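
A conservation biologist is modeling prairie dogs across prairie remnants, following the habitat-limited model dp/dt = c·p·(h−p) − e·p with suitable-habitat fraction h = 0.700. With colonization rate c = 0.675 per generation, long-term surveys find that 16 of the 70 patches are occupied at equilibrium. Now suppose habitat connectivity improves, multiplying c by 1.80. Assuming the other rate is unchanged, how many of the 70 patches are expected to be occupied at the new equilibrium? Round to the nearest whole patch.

Observed p* = 16/70 = 0.22857.
Balance c(h−p*) = e gives e = 0.675×(0.7 − 0.22857) = 0.31822.
New p* = 0.7 − e/c = 0.7 − 0.31822/1.21500 = 0.43809.
Expected occupied = 70 × 0.43809 = 30.67 ≈ 31.

31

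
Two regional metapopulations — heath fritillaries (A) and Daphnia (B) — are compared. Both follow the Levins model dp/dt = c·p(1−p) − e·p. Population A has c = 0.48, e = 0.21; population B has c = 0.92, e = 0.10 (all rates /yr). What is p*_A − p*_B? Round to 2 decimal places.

A: p*_A = 1 − 0.21/0.48 = 0.5625.
B: p*_B = 1 − 0.10/0.92 = 0.8913.
p*_A − p*_B = 0.5625 − 0.8913 = -0.3288.

-0.33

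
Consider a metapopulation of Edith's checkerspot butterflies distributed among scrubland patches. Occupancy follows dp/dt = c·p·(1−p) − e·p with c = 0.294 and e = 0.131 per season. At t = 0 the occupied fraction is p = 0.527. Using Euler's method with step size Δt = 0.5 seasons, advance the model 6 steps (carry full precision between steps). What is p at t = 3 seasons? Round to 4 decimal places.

0.5376

Update rule: p ← p + [c·p·(1−p) − e·p]·Δt with Δt = 0.5.
step 1: Δp = +0.00212, p = 0.52912
step 2: Δp = +0.00197, p = 0.53109
step 3: Δp = +0.00182, p = 0.53291
step 4: Δp = +0.00168, p = 0.53460
step 5: Δp = +0.00156, p = 0.53616
step 6: Δp = +0.00144, p = 0.53760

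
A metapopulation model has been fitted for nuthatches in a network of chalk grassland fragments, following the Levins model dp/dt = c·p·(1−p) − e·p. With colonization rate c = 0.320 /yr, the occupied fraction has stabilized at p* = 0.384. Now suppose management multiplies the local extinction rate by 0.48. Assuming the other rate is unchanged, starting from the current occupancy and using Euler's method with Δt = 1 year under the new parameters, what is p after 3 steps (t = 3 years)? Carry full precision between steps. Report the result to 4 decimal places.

0.4973

Balance c(1−p*) = e gives e = 0.320×(1 − 0.38400) = 0.19712.
Starting from p₀ = 0.38400; update p ← p + (dp/dt)·Δt with the new parameters.
  1  |  dp/dt·Δt = +0.039361  |  p_1 = 0.423361
  2  |  dp/dt·Δt = +0.038063  |  p_2 = 0.461424
  3  |  dp/dt·Δt = +0.035865  |  p_3 = 0.497289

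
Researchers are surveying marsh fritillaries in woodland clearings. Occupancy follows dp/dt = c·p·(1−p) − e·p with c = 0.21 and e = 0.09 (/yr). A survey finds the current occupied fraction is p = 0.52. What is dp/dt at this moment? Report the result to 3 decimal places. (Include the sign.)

0.006

Colonization term: c·p·(1−p) = 0.21×0.52×0.4800 = 0.05242.
Extinction term: e·p = 0.04680.
dp/dt = 0.05242 − 0.04680 = 0.00562.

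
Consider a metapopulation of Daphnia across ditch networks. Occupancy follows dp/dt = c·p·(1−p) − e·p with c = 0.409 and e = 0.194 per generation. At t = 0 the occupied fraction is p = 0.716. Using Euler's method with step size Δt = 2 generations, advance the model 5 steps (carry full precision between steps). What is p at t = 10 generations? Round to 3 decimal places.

0.532

Update rule: p ← p + [c·p·(1−p) − e·p]·Δt with Δt = 2.
step 1: Δp = -0.11147, p = 0.60453
step 2: Δp = -0.03899, p = 0.56553
step 3: Δp = -0.01844, p = 0.54709
step 4: Δp = -0.00959, p = 0.53751
step 5: Δp = -0.00520, p = 0.53230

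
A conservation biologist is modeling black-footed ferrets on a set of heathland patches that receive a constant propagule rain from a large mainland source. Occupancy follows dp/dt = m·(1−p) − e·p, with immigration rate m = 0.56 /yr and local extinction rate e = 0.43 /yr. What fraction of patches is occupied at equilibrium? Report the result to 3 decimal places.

0.566

At equilibrium the propagule rain into empty patches balances local extinction: m(1−p*) = e·p*.
p* = m/(m+e) = 0.56/(0.56+0.43) = 0.56/0.9900 = 0.5657.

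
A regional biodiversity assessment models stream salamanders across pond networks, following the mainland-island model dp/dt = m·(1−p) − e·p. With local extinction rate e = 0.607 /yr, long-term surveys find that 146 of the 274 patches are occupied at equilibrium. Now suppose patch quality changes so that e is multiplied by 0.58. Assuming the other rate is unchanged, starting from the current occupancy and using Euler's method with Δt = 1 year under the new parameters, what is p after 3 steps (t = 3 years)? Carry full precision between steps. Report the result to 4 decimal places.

0.6629

Observed p* = 146/274 = 0.53285.
Balance m(1−p*) = e·p* gives m = e·p*/(1−p*) = 0.607×0.53285/0.46715 = 0.69236.
Starting from p₀ = 0.53285; update p ← p + (dp/dt)·Δt with the new parameters.
t = 1: p = 0.53285 + (+0.13584) = 0.66869
t = 2: p = 0.66869 + (-0.00603) = 0.66266
t = 3: p = 0.66266 + (+0.00027) = 0.66292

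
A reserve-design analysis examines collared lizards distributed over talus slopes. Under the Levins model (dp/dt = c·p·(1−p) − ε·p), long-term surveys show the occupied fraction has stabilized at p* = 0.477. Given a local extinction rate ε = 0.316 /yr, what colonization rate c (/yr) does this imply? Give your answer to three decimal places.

At equilibrium c(1−p*) = ε, so c = ε/(1−p*).
c = 0.316/(1 − 0.477) = 0.316/0.5230 = 0.6042.

0.604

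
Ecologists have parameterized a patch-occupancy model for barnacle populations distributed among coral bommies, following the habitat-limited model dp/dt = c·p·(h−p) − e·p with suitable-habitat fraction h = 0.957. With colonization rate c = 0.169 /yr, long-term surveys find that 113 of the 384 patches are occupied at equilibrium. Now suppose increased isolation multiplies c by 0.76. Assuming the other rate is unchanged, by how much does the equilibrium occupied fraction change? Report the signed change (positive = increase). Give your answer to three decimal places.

Observed p* = 113/384 = 0.29427.
Balance c(h−p*) = e gives e = 0.169×(0.957 − 0.29427) = 0.11200.
New p* = 0.957 − e/c = 0.957 − 0.11200/0.12844 = 0.08500.
Δp* = 0.08500 − 0.29427 = -0.20927.

-0.209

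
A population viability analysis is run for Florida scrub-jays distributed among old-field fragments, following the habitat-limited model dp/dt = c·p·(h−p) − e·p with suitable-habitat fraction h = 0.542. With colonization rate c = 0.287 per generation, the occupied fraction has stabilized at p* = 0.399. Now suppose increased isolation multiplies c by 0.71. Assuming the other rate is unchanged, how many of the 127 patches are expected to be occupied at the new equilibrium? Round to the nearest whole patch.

43

Balance c(h−p*) = e gives e = 0.287×(0.542 − 0.39900) = 0.04104.
New p* = 0.542 − e/c = 0.542 − 0.04104/0.20377 = 0.34060.
Expected occupied = 127 × 0.34060 = 43.26 ≈ 43.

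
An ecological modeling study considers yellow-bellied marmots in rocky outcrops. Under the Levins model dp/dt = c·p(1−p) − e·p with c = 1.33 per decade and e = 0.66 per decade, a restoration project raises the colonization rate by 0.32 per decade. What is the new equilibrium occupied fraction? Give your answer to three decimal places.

Before: p* = 1 − 0.66/1.33 = 0.5038.
After the change, c = 1.65, e = 0.66, so p* = 1 − 0.66/1.65 = 0.6000.

0.600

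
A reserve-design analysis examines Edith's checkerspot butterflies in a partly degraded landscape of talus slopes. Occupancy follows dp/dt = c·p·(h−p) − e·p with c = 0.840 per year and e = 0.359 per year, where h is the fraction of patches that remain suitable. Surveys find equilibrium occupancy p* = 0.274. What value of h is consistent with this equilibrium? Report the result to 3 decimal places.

At equilibrium c(h−p*) = e, so h = p* + e/c.
h = 0.274 + 0.359/0.840 = 0.274 + 0.4274 = 0.7014.

0.701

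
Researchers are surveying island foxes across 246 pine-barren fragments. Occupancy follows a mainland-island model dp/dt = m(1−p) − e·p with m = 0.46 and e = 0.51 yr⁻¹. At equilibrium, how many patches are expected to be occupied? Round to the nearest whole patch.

117

p* = m/(m+e) = 0.46/0.9700 = 0.4742.
Expected occupied patches = N × p* = 246 × 0.4742 = 116.66 ≈ 117.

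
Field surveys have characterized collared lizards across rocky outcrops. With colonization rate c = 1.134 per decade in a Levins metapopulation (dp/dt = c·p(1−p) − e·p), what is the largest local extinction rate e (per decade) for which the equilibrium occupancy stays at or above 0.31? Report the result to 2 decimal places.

1 − e/c ≥ 0.31 ⇒ e ≤ c(1 − 0.31) = 1.134 × 0.6900.
e_max = 0.7825.

0.78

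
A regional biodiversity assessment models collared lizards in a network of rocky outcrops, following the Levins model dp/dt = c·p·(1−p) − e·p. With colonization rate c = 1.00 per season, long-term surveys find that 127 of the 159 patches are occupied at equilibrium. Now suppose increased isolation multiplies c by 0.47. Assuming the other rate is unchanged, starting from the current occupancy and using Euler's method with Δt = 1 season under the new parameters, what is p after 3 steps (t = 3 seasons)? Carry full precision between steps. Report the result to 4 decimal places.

0.6365

Observed p* = 127/159 = 0.79874.
Balance c(1−p*) = e gives e = 1.00×(1 − 0.79874) = 0.20126.
Starting from p₀ = 0.79874; update p ← p + (dp/dt)·Δt with the new parameters.
p: 0.79874 → 0.71354  (Δp = -0.08520)
p: 0.71354 → 0.66600  (Δp = -0.04754)
p: 0.66600 → 0.63651  (Δp = -0.02949)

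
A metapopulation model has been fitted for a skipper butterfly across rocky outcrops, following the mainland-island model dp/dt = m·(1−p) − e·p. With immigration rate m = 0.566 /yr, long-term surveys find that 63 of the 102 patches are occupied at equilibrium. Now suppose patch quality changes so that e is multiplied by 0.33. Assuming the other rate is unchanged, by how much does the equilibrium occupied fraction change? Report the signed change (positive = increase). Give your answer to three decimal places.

0.213

Observed p* = 63/102 = 0.61765.
Balance m(1−p*) = e·p* gives e = m(1−p*)/p* = 0.566×0.38235/0.61765 = 0.35038.
New p* = m/(m+e) = 0.56600/(0.56600+0.11563) = 0.83036.
Δp* = 0.83036 − 0.61765 = +0.21271.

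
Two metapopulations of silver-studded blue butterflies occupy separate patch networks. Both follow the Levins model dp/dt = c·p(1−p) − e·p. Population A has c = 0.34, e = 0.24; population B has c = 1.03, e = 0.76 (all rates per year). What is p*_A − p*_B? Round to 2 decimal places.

0.03

A: p*_A = 1 − 0.24/0.34 = 0.2941.
B: p*_B = 1 − 0.76/1.03 = 0.2621.
p*_A − p*_B = 0.2941 − 0.2621 = 0.0320.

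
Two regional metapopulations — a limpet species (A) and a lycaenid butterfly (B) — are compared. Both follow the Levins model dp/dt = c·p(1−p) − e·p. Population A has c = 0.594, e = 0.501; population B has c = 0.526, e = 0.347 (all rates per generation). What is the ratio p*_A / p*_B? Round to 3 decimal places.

A: p*_A = 1 − 0.501/0.594 = 0.1566.
B: p*_B = 1 − 0.347/0.526 = 0.3403.
p*_A / p*_B = 0.1566/0.3403 = 0.4601.

0.460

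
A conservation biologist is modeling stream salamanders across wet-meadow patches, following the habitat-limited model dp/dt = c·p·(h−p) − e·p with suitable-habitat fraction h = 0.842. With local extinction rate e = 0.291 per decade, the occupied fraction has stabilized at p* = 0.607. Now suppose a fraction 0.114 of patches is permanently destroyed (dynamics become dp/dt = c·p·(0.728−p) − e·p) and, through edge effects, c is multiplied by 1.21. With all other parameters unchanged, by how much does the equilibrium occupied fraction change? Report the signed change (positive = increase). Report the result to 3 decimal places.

Balance c(h−p*) = e gives c = e/(0.842 − 0.60700) = 0.291/0.23500 = 1.23830.
New p* = 0.728 − e/c = 0.728 − 0.29100/1.49834 = 0.53379.
Δp* = 0.53379 − 0.60700 = -0.07321.

-0.073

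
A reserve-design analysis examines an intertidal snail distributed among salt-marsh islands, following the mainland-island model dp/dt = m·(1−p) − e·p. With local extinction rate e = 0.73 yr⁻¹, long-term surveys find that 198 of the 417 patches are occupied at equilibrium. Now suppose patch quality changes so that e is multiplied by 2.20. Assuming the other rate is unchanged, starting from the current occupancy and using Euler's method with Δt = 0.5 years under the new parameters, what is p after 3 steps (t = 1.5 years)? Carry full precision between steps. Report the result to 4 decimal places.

0.2908

Observed p* = 198/417 = 0.47482.
Balance m(1−p*) = e·p* gives m = e·p*/(1−p*) = 0.73×0.47482/0.52518 = 0.66000.
Starting from p₀ = 0.47482; update p ← p + (dp/dt)·Δt with the new parameters.
t = 0.5: p = 0.47482 + (-0.20797) = 0.26685
t = 1: p = 0.26685 + (+0.02766) = 0.29451
t = 1.5: p = 0.29451 + (-0.00368) = 0.29083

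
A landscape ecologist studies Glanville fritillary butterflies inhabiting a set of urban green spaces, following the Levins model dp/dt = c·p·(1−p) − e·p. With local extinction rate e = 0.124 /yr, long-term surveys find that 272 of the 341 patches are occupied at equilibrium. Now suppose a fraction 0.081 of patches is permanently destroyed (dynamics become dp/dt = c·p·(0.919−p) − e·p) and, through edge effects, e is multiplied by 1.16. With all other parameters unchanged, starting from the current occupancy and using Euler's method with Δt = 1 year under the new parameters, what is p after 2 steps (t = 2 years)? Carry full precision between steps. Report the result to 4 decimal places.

0.7159

Observed p* = 272/341 = 0.79765.
Balance c(1−p*) = e gives c = e/(1 − 0.79765) = 0.124/0.20235 = 0.61281.
Starting from p₀ = 0.79765; update p ← p + (dp/dt)·Δt with the new parameters.
  1  |  dp/dt·Δt = -0.055419  |  p_1 = 0.742235
  2  |  dp/dt·Δt = -0.026361  |  p_2 = 0.715873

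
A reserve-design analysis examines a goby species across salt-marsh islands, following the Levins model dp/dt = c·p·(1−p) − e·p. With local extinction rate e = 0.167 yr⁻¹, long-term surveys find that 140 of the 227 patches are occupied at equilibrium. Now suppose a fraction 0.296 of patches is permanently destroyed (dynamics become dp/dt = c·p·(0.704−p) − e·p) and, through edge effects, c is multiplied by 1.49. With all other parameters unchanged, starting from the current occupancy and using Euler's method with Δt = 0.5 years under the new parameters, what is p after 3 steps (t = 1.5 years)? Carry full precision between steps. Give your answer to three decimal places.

0.537

Observed p* = 140/227 = 0.61674.
Balance c(1−p*) = e gives c = e/(1 − 0.61674) = 0.167/0.38326 = 0.43574.
Starting from p₀ = 0.61674; update p ← p + (dp/dt)·Δt with the new parameters.
p: 0.61674 → 0.58271  (Δp = -0.03403)
p: 0.58271 → 0.55700  (Δp = -0.02571)
p: 0.55700 → 0.53707  (Δp = -0.01993)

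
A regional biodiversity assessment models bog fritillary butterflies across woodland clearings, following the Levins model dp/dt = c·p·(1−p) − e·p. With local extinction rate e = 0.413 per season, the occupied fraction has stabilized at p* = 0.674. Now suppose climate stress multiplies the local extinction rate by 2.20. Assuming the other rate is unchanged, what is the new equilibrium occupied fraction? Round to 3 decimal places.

Balance c(1−p*) = e gives c = e/(1 − 0.67400) = 0.413/0.32600 = 1.26687.
New p* = 1 − e/c = 1 − 0.90860/1.26687 = 0.28280.

0.283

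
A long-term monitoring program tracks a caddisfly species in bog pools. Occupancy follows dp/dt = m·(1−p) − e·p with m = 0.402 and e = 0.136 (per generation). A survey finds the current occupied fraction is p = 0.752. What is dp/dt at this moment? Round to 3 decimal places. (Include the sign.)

Colonization term: m·(1−p) = 0.402×0.2480 = 0.09970.
Extinction term: e·p = 0.10227.
dp/dt = 0.09970 − 0.10227 = -0.00258.

-0.003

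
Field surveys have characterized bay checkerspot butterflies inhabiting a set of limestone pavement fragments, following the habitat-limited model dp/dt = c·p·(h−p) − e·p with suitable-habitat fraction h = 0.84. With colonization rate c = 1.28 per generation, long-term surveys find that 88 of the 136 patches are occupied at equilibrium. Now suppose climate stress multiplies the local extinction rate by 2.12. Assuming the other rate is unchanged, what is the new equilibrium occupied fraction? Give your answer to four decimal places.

Observed p* = 88/136 = 0.64706.
Balance c(h−p*) = e gives e = 1.28×(0.84 − 0.64706) = 0.24696.
New p* = 0.84 − e/c = 0.84 − 0.52356/1.28000 = 0.43097.

0.4310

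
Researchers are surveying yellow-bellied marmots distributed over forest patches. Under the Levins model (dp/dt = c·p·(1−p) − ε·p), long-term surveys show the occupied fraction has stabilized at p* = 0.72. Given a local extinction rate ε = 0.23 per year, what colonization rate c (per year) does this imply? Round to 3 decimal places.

0.821

At equilibrium c(1−p*) = ε, so c = ε/(1−p*).
c = 0.23/(1 − 0.72) = 0.23/0.2800 = 0.8214.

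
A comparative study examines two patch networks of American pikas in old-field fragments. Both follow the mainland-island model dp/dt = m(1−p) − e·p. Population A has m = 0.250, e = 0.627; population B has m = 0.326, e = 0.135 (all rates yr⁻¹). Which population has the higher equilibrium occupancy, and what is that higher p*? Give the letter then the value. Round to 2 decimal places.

B, 0.71

A: p*_A = m/(m+e) = 0.250/0.8770 = 0.2851.
B: p*_B = 0.326/0.4610 = 0.7072.
B is higher at 0.7072.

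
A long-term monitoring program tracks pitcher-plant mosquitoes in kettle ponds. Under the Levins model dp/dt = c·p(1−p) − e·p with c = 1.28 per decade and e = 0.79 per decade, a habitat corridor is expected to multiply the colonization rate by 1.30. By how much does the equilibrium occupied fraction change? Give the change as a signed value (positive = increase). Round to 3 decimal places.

Before: p* = 1 − 0.79/1.28 = 0.3828.
After the change, c = 1.664, e = 0.79, so p* = 1 − 0.79/1.664 = 0.5252.
Δp* = 0.5252 − 0.3828 = +0.1424.

0.142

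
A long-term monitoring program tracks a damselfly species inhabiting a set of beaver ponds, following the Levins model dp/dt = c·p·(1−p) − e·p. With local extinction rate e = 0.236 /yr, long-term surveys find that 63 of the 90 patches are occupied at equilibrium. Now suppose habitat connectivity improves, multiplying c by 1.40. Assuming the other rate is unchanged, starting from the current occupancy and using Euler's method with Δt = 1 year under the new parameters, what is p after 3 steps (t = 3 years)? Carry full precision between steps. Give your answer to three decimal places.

0.785

Observed p* = 63/90 = 0.70000.
Balance c(1−p*) = e gives c = e/(1 − 0.70000) = 0.236/0.30000 = 0.78667.
Starting from p₀ = 0.70000; update p ← p + (dp/dt)·Δt with the new parameters.
step 1: Δp = +0.06608, p = 0.76608
step 2: Δp = +0.01657, p = 0.78265
step 3: Δp = +0.00265, p = 0.78529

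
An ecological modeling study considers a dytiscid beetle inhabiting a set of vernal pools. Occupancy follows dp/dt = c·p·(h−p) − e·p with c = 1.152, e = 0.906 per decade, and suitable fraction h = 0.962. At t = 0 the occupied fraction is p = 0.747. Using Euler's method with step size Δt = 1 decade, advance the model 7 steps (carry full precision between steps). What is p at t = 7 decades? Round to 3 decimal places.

0.190

Update rule: p ← p + [c·p·(h−p) − e·p]·Δt with Δt = 1.
  1  |  dp/dt·Δt = -0.491765  |  p_1 = 0.255235
  2  |  dp/dt·Δt = -0.023432  |  p_2 = 0.231803
  3  |  dp/dt·Δt = -0.015024  |  p_3 = 0.216779
  4  |  dp/dt·Δt = -0.010298  |  p_4 = 0.206481
  5  |  dp/dt·Δt = -0.007359  |  p_5 = 0.199121
  6  |  dp/dt·Δt = -0.005409  |  p_6 = 0.193713
  7  |  dp/dt·Δt = -0.004055  |  p_7 = 0.189658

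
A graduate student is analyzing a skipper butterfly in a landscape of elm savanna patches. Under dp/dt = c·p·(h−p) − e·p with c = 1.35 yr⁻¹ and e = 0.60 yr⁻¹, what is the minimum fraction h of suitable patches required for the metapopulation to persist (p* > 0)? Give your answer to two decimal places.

p* = h − e/c is positive only when h > e/c.
h_min = e/c = 0.60/1.35 = 0.4444.

0.44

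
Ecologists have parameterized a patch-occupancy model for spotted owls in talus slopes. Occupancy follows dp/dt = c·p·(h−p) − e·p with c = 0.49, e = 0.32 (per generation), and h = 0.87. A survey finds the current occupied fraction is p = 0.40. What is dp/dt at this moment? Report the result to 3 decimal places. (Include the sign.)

-0.036

Colonization term: c·p·(h−p) = 0.49×0.40×0.4700 = 0.09212.
Extinction term: e·p = 0.12800.
dp/dt = 0.09212 − 0.12800 = -0.03588.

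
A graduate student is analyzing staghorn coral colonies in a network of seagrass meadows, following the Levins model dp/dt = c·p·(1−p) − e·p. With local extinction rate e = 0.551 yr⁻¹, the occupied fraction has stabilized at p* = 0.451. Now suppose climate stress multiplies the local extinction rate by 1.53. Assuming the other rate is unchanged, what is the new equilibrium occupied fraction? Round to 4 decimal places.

0.1600

Balance c(1−p*) = e gives c = e/(1 − 0.45100) = 0.551/0.54900 = 1.00364.
New p* = 1 − e/c = 1 − 0.84303/1.00364 = 0.16003.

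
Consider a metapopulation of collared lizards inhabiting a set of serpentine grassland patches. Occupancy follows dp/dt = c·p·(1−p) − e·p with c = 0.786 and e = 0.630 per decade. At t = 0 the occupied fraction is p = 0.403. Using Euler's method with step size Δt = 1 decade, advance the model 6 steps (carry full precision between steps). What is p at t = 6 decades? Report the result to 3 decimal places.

Update rule: p ← p + [c·p·(1−p) − e·p]·Δt with Δt = 1.
t = 1: p = 0.40300 + (-0.06479) = 0.33821
t = 2: p = 0.33821 + (-0.03715) = 0.30107
t = 3: p = 0.30107 + (-0.02428) = 0.27679
t = 4: p = 0.27679 + (-0.01704) = 0.25975
t = 5: p = 0.25975 + (-0.01251) = 0.24724
t = 6: p = 0.24724 + (-0.00948) = 0.23776

0.238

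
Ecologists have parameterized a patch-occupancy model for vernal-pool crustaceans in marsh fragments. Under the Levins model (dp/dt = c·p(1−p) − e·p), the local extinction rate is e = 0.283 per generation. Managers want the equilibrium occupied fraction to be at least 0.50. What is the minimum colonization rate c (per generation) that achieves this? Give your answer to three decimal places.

p* = 1 − e/c ≥ 0.50 requires e/c ≤ 0.5000, i.e. c ≥ e/0.5000.
c_min = 0.283/0.5000 = 0.5660.

0.566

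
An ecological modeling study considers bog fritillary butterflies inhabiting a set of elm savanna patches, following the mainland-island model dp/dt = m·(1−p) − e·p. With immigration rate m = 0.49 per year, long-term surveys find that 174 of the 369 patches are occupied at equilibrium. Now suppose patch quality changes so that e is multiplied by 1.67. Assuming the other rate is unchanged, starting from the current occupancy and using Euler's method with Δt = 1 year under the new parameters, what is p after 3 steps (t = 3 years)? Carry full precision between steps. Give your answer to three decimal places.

0.340

Observed p* = 174/369 = 0.47154.
Balance m(1−p*) = e·p* gives e = m(1−p*)/p* = 0.49×0.52846/0.47154 = 0.54914.
Starting from p₀ = 0.47154; update p ← p + (dp/dt)·Δt with the new parameters.
step 1: Δp = -0.17349, p = 0.29805
step 2: Δp = +0.07062, p = 0.36867
step 3: Δp = -0.02875, p = 0.33993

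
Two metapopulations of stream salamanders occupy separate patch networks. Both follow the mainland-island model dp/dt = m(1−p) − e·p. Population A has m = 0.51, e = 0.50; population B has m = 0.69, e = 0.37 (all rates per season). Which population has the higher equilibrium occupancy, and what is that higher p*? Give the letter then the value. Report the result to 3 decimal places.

A: p*_A = m/(m+e) = 0.51/1.0100 = 0.5050.
B: p*_B = 0.69/1.0600 = 0.6509.
B is higher at 0.6509.

B, 0.651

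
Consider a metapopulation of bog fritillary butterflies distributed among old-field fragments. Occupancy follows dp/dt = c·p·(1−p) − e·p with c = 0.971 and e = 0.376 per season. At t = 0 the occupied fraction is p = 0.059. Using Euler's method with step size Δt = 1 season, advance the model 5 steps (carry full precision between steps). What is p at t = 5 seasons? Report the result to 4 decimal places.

0.3705

Update rule: p ← p + [c·p·(1−p) − e·p]·Δt with Δt = 1.
t = 1: p = 0.05900 + (+0.03172) = 0.09072
t = 2: p = 0.09072 + (+0.04599) = 0.13671
t = 3: p = 0.13671 + (+0.06320) = 0.19991
t = 4: p = 0.19991 + (+0.08014) = 0.28005
t = 5: p = 0.28005 + (+0.09048) = 0.37053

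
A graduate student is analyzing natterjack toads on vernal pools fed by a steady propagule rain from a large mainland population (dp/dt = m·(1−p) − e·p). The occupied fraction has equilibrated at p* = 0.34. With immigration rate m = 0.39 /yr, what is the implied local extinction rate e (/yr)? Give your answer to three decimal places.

0.757

At equilibrium m(1−p*) = e·p*, so e = m(1−p*)/p*.
e = 0.39 × 0.6600 / 0.34 = 0.7571.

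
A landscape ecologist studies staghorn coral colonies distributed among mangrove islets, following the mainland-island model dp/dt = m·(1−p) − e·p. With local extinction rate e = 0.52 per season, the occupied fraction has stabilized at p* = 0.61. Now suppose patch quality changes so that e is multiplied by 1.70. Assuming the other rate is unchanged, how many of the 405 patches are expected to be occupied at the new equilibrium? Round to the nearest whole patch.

Balance m(1−p*) = e·p* gives m = e·p*/(1−p*) = 0.52×0.61000/0.39000 = 0.81333.
New p* = m/(m+e) = 0.81333/(0.81333+0.88400) = 0.47918.
Expected occupied = 405 × 0.47918 = 194.07 ≈ 194.

194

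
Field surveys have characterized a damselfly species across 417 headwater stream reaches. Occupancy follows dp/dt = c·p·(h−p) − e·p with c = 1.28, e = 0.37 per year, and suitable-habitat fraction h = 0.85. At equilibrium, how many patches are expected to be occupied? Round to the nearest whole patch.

234

p* = h − e/c = 0.85 − 0.2891 = 0.5609.
Expected occupied patches = N × p* = 417 × 0.5609 = 233.91 ≈ 234.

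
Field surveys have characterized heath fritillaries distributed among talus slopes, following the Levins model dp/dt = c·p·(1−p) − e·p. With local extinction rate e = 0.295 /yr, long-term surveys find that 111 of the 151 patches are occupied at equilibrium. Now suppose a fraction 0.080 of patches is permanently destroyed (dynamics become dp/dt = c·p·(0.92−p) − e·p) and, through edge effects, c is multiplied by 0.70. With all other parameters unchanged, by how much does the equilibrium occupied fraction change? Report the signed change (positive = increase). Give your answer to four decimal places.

-0.1935

Observed p* = 111/151 = 0.73510.
Balance c(1−p*) = e gives c = e/(1 − 0.73510) = 0.295/0.26490 = 1.11363.
New p* = 0.92 − e/c = 0.92 − 0.29500/0.77954 = 0.54157.
Δp* = 0.54157 − 0.73510 = -0.19353.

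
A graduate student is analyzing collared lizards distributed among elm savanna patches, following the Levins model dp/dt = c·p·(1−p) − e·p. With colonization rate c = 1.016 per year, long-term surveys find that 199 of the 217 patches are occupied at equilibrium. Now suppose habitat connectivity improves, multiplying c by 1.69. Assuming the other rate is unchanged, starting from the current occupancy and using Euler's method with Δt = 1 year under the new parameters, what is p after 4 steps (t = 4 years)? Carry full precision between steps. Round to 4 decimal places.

0.9458

Observed p* = 199/217 = 0.91705.
Balance c(1−p*) = e gives e = 1.016×(1 − 0.91705) = 0.08428.
Starting from p₀ = 0.91705; update p ← p + (dp/dt)·Δt with the new parameters.
t = 1: p = 0.91705 + (+0.05333) = 0.97038
t = 2: p = 0.97038 + (-0.03242) = 0.93795
t = 3: p = 0.93795 + (+0.02088) = 0.95883
t = 4: p = 0.95883 + (-0.01303) = 0.94580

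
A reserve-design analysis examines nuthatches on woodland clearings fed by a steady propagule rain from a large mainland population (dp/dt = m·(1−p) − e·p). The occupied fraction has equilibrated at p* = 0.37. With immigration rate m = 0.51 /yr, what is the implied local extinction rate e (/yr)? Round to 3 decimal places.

At equilibrium m(1−p*) = e·p*, so e = m(1−p*)/p*.
e = 0.51 × 0.6300 / 0.37 = 0.8684.

0.868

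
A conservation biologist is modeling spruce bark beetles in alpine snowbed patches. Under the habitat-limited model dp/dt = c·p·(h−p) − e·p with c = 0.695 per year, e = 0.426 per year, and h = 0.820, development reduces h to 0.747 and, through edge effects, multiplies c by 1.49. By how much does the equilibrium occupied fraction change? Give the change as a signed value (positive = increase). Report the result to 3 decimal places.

Before: p* = h − e/c = 0.820 − 0.426/0.695 = 0.820 − 0.6129 = 0.2071.
After: c = 1.03555, e = 0.426, h = 0.747; p* = 0.747 − 0.426/1.03555 = 0.3356.
Δp* = 0.3356 − 0.2071 = +0.1286.

0.129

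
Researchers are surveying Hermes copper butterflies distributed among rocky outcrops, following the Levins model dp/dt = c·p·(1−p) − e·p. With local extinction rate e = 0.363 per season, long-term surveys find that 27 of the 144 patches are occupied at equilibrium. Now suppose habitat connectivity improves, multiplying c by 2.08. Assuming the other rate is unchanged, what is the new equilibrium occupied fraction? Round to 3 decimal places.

0.609

Observed p* = 27/144 = 0.18750.
Balance c(1−p*) = e gives c = e/(1 − 0.18750) = 0.363/0.81250 = 0.44677.
New p* = 1 − e/c = 1 − 0.36300/0.92928 = 0.60938.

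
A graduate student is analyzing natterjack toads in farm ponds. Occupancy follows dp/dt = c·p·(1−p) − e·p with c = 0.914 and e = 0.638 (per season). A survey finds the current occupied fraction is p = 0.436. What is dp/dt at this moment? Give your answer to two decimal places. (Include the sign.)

Colonization term: c·p·(1−p) = 0.914×0.436×0.5640 = 0.22476.
Extinction term: e·p = 0.27817.
dp/dt = 0.22476 − 0.27817 = -0.05341.

-0.05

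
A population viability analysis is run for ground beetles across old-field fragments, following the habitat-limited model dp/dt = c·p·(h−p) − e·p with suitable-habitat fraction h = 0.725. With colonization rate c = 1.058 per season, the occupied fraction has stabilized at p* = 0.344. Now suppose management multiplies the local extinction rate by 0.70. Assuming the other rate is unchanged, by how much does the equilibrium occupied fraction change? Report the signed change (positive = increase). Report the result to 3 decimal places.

Balance c(h−p*) = e gives e = 1.058×(0.725 − 0.34400) = 0.40310.
New p* = 0.725 − e/c = 0.725 − 0.28217/1.05800 = 0.45830.
Δp* = 0.45830 − 0.34400 = +0.11430.

0.114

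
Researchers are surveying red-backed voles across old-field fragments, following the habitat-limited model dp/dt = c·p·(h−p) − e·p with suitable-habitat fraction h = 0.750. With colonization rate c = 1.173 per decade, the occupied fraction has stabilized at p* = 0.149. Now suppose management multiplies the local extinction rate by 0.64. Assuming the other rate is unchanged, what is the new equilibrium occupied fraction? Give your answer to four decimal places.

Balance c(h−p*) = e gives e = 1.173×(0.75 − 0.14900) = 0.70497.
New p* = 0.75 − e/c = 0.75 − 0.45118/1.17300 = 0.36536.

0.3654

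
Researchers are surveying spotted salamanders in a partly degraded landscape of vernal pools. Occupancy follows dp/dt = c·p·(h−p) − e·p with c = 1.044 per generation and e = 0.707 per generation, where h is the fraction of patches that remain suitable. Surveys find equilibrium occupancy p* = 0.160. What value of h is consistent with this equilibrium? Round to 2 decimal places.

At equilibrium c(h−p*) = e, so h = p* + e/c.
h = 0.160 + 0.707/1.044 = 0.160 + 0.6772 = 0.8372.

0.84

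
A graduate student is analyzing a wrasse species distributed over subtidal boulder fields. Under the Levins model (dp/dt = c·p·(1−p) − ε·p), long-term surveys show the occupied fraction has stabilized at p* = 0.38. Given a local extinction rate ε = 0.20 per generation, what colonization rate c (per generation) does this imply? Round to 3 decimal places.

At equilibrium c(1−p*) = ε, so c = ε/(1−p*).
c = 0.20/(1 − 0.38) = 0.20/0.6200 = 0.3226.

0.323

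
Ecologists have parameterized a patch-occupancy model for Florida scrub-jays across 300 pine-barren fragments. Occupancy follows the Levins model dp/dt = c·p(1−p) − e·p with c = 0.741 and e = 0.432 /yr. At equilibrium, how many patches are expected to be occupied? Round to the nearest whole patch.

125

p* = 1 − e/c = 1 − 0.432/0.741 = 0.4170.
Expected occupied patches = N × p* = 300 × 0.4170 = 125.10 ≈ 125.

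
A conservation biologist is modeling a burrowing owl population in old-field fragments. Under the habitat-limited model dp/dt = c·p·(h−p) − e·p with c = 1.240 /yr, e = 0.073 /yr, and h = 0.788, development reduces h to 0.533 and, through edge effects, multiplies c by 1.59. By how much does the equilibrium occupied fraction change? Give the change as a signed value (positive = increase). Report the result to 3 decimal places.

Before: p* = h − e/c = 0.788 − 0.073/1.240 = 0.788 − 0.0589 = 0.7291.
After: c = 1.9716, e = 0.073, h = 0.533; p* = 0.533 − 0.073/1.9716 = 0.4960.
Δp* = 0.4960 − 0.7291 = -0.2332.

-0.233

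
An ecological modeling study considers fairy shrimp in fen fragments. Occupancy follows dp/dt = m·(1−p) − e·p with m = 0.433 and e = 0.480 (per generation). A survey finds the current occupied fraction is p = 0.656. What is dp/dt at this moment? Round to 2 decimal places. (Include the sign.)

Colonization term: m·(1−p) = 0.433×0.3440 = 0.14895.
Extinction term: e·p = 0.31488.
dp/dt = 0.14895 − 0.31488 = -0.16593.

-0.17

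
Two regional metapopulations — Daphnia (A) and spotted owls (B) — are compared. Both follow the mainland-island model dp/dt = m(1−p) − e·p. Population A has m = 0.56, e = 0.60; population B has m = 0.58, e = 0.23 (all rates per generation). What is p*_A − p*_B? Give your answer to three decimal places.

A: p*_A = m/(m+e) = 0.56/1.1600 = 0.4828.
B: p*_B = 0.58/0.8100 = 0.7160.
p*_A − p*_B = 0.4828 − 0.7160 = -0.2333.

-0.233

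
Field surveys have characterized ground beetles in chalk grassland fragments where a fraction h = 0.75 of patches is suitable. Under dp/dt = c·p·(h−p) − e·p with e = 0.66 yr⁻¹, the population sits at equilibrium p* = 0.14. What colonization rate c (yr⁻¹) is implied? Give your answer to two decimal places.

1.08

At equilibrium c(h−p*) = e, so c = e/(h−p*).
c = 0.66/(0.75 − 0.14) = 0.66/0.6100 = 1.0820.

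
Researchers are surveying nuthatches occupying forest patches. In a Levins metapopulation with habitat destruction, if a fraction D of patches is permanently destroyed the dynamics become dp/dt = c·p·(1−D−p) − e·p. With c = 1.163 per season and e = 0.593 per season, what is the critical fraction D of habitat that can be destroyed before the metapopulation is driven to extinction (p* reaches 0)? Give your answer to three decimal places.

The nontrivial equilibrium is p* = (1−D) − e/c; extinction occurs when this hits zero.
So D_crit = 1 − e/c = 1 − 0.593/1.163 = 1 − 0.5099 = 0.4901.
This equals the undisturbed p*, a classic result of Lande's extension.

0.490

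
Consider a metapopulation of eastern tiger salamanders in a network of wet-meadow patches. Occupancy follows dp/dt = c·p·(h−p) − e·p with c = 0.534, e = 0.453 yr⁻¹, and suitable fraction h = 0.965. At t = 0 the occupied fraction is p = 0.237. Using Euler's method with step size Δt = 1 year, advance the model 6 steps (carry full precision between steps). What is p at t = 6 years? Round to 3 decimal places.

0.176

Update rule: p ← p + [c·p·(h−p) − e·p]·Δt with Δt = 1.
step 1: Δp = -0.01523, p = 0.22177
step 2: Δp = -0.01245, p = 0.20933
step 3: Δp = -0.01036, p = 0.19897
step 4: Δp = -0.00874, p = 0.19023
step 5: Δp = -0.00747, p = 0.18276
step 6: Δp = -0.00645, p = 0.17631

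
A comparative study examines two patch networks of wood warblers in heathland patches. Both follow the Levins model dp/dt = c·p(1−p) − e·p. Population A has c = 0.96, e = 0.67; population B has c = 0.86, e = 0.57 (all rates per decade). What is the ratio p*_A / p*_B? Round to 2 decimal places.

0.90

A: p*_A = 1 − 0.67/0.96 = 0.3021.
B: p*_B = 1 − 0.57/0.86 = 0.3372.
p*_A / p*_B = 0.3021/0.3372 = 0.8958.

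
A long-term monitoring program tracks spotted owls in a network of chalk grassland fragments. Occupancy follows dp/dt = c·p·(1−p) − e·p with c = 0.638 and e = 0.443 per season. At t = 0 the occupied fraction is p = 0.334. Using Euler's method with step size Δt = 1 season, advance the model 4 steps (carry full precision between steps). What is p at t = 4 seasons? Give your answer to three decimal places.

0.317

Update rule: p ← p + [c·p·(1−p) − e·p]·Δt with Δt = 1.
step 1: Δp = -0.00604, p = 0.32796
step 2: Δp = -0.00467, p = 0.32329
step 3: Δp = -0.00364, p = 0.31965
step 4: Δp = -0.00286, p = 0.31679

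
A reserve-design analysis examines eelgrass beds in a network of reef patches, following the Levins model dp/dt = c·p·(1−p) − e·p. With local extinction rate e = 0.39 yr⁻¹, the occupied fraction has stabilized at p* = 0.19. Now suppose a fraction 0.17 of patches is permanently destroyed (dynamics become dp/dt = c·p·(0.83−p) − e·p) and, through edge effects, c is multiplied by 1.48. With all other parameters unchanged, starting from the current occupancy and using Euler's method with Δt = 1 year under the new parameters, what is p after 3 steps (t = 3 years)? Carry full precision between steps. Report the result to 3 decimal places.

Balance c(1−p*) = e gives c = e/(1 − 0.19000) = 0.39/0.81000 = 0.48148.
Starting from p₀ = 0.19000; update p ← p + (dp/dt)·Δt with the new parameters.
step 1: Δp = +0.01255, p = 0.20255
step 2: Δp = +0.01157, p = 0.21412
step 3: Δp = +0.01046, p = 0.22458

0.225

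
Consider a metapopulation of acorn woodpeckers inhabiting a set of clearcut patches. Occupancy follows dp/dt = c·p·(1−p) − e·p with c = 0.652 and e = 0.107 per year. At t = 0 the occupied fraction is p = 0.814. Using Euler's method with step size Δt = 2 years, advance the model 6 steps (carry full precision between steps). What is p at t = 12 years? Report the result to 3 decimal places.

0.836

Update rule: p ← p + [c·p·(1−p) − e·p]·Δt with Δt = 2.
  1  |  dp/dt·Δt = +0.023235  |  p_1 = 0.837235
  2  |  dp/dt·Δt = -0.001469  |  p_2 = 0.835766
  3  |  dp/dt·Δt = +0.000135  |  p_3 = 0.835901
  4  |  dp/dt·Δt = -0.000012  |  p_4 = 0.835889
  5  |  dp/dt·Δt = +0.000001  |  p_5 = 0.835890
  6  |  dp/dt·Δt = -0.000000  |  p_6 = 0.835890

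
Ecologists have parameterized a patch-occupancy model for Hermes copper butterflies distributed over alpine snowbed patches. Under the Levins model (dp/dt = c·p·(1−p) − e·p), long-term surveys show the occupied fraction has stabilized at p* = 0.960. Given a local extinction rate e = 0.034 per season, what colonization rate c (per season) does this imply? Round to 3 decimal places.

At equilibrium c(1−p*) = e, so c = e/(1−p*).
c = 0.034/(1 − 0.960) = 0.034/0.0400 = 0.8500.

0.850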